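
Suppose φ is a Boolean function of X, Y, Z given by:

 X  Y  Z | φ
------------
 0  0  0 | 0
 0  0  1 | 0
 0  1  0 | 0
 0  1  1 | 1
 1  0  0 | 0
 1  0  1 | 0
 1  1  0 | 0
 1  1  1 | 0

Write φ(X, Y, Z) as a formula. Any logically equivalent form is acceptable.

φ(X, Y, Z) = (~X & Y) & Z

Only row (0,1,1) gives 1. That row's minterm ¬X·Y·Z is φ directly.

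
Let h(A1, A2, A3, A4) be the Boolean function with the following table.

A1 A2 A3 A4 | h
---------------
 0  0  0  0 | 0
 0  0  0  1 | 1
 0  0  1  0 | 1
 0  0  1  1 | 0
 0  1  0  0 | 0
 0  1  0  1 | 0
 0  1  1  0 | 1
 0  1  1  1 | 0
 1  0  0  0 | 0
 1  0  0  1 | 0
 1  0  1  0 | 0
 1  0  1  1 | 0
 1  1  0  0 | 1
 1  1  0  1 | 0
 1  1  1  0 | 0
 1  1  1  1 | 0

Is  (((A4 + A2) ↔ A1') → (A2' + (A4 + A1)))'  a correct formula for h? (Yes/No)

Check the formula against h row by row:
  A1=0, A2=0, A3=0, A4=0: formula gives 0, h = 0 ✓
  A1=0, A2=0, A3=0, A4=1: formula gives 0, but h = 1 ✗
Since they disagree at (0,0,0,1), the expression is not a correct formula for h.

No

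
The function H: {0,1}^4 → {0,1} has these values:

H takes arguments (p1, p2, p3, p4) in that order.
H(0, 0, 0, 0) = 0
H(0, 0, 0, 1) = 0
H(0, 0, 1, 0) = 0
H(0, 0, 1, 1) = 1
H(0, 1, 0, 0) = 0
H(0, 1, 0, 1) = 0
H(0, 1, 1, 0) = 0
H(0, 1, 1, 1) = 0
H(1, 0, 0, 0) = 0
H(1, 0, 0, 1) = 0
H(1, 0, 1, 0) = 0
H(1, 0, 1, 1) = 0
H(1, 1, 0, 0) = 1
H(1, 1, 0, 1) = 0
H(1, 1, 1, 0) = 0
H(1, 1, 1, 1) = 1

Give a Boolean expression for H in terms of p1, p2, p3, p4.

H(p1, p2, p3, p4) = ((((p1' · p2') · p3) · p4) + (((p1 · p2) · p3') · p4')) + (((p1 · p2) · p3) · p4)

H=1 on 3 inputs: (0,0,1,1), (1,1,0,0), (1,1,1,1). Reading each as a conjunction of literals (¬p1·¬p2·p3·p4, p1·p2·¬p3·¬p4, p1·p2·p3·p4) and taking the OR gives the canonical DNF.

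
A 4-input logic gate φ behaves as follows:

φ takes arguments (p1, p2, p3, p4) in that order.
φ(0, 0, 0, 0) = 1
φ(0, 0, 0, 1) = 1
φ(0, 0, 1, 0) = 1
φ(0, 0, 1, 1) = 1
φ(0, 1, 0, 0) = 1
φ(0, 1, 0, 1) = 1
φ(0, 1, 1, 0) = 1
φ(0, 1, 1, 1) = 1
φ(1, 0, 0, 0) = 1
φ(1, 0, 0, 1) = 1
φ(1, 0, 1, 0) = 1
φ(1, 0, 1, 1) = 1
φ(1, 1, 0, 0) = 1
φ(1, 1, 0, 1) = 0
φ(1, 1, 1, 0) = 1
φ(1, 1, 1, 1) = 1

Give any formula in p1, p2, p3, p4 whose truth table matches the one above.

φ(p1, p2, p3, p4) = ~(((p1 & p2) & ~p3) & p4)

Only row (1,1,0,1) gives 0. So φ is 1 everywhere except there — the complement of the minterm p1·p2·¬p3·p4.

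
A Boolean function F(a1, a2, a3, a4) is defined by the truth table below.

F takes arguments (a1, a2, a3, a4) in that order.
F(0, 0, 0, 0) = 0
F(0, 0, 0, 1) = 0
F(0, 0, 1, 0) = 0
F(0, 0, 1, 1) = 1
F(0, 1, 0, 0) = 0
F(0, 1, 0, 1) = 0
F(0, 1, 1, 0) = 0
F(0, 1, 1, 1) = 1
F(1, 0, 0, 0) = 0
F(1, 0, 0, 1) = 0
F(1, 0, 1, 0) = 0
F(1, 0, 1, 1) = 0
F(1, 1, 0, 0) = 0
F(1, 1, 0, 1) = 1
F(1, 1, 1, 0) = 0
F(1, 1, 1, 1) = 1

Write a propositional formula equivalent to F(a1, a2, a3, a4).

F(a1, a2, a3, a4) = (((((not a1 and not a2) and a3) and a4) or (((not a1 and a2) and a3) and a4)) or (((a1 and a2) and not a3) and a4)) or (((a1 and a2) and a3) and a4)

F=1 on 4 inputs: (0,0,1,1), (0,1,1,1), (1,1,0,1), (1,1,1,1). Reading each as a conjunction of literals (¬a1·¬a2·a3·a4, ¬a1·a2·a3·a4, a1·a2·¬a3·a4, a1·a2·a3·a4) and taking the OR gives the canonical DNF.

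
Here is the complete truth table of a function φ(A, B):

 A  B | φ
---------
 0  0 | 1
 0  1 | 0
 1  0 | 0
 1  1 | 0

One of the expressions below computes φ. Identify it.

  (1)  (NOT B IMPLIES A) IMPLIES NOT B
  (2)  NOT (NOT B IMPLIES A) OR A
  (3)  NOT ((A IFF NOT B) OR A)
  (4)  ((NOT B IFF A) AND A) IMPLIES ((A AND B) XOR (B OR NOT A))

3

(1) fails at (1,0): the formula yields 1, φ is 0.
(2) fails at (1,0): the formula yields 1, φ is 0.
(4) fails at (0,1): the formula yields 1, φ is 0.
(3) is the remaining candidate, and it agrees with φ on all 4 inputs.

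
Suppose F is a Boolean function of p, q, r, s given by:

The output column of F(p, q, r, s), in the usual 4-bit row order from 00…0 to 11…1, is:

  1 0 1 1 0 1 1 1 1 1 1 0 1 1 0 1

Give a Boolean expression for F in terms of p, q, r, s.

F(p, q, r, s) = ¬((((((¬p ∧ ¬q) ∧ ¬r) ∧ s) ∨ (((¬p ∧ q) ∧ ¬r) ∧ ¬s)) ∨ (((p ∧ ¬q) ∧ r) ∧ s)) ∨ (((p ∧ q) ∧ r) ∧ ¬s))

F is 0 on only 4 rows — (0,0,0,1), (0,1,0,0), (1,0,1,1), (1,1,1,0). Writing each as a minterm (¬p·¬q·¬r·s, ¬p·q·¬r·¬s, p·¬q·r·s, p·q·r·¬s) and OR-ing them characterizes exactly where F=0, so F is the negation of that disjunction.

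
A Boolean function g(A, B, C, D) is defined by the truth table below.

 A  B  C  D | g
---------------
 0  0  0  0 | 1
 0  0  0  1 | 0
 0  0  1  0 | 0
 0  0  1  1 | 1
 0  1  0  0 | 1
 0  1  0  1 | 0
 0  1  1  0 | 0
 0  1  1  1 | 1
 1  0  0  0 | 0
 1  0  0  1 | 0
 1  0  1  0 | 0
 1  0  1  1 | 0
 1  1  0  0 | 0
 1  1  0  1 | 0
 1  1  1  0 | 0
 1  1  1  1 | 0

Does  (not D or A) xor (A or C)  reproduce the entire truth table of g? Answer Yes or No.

Yes

Test each input against both g and the formula:
  A=0, B=0, C=0, D=0: formula gives 1, g = 1 ✓
  A=0, B=0, C=0, D=1: formula gives 0, g = 0 ✓
  A=0, B=0, C=1, D=0: formula gives 0, g = 0 ✓
  A=0, B=0, C=1, D=1: formula gives 1, g = 1 ✓
  … (the remaining 12 rows also agree.)
Every row agrees, so the formula is equivalent.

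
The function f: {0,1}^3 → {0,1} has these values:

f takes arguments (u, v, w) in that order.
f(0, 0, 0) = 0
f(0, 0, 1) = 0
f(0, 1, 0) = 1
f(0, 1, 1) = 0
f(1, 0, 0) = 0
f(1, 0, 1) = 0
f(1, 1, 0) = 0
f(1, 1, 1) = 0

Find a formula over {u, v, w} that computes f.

f is 1 on exactly one input, (0,1,0), whose minterm is ¬u·v·¬w. So f is just that conjunction.

f(u, v, w) = (~u & v) & ~w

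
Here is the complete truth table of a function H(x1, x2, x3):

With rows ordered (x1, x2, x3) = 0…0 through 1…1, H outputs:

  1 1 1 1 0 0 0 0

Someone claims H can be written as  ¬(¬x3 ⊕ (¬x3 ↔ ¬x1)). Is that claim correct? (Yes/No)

Evaluate ¬(¬x3 ⊕ (¬x3 ↔ ¬x1)) on each row and compare to H:
  x1=0, x2=0, x3=0: formula gives 1, H = 1 ✓
  x1=0, x2=0, x3=1: formula gives 1, H = 1 ✓
  x1=0, x2=1, x3=0: formula gives 1, H = 1 ✓
  x1=0, x2=1, x3=1: formula gives 1, H = 1 ✓
  x1=1, x2=0, x3=0: formula gives 0, H = 0 ✓
  …and likewise for the remaining 3 rows.
No disagreement on any input; they are logically equivalent.

Yes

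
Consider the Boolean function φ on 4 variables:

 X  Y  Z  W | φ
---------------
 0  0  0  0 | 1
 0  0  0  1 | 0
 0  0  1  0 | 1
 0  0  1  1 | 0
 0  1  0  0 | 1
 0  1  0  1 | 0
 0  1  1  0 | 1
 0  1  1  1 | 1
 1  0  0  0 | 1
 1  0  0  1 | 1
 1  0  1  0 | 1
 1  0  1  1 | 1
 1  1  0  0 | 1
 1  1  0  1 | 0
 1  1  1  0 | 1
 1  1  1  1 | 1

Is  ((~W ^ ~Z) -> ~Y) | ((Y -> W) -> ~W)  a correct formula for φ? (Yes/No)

Evaluate ((~W ^ ~Z) -> ~Y) | ((Y -> W) -> ~W) on each row and compare to φ:
  X=0, Y=0, Z=0, W=0: formula gives 1, φ = 1 ✓
  X=0, Y=0, Z=0, W=1: formula gives 1, but φ = 0 ✗
Since they disagree at (0,0,0,1), the expression is not a correct formula for φ.

No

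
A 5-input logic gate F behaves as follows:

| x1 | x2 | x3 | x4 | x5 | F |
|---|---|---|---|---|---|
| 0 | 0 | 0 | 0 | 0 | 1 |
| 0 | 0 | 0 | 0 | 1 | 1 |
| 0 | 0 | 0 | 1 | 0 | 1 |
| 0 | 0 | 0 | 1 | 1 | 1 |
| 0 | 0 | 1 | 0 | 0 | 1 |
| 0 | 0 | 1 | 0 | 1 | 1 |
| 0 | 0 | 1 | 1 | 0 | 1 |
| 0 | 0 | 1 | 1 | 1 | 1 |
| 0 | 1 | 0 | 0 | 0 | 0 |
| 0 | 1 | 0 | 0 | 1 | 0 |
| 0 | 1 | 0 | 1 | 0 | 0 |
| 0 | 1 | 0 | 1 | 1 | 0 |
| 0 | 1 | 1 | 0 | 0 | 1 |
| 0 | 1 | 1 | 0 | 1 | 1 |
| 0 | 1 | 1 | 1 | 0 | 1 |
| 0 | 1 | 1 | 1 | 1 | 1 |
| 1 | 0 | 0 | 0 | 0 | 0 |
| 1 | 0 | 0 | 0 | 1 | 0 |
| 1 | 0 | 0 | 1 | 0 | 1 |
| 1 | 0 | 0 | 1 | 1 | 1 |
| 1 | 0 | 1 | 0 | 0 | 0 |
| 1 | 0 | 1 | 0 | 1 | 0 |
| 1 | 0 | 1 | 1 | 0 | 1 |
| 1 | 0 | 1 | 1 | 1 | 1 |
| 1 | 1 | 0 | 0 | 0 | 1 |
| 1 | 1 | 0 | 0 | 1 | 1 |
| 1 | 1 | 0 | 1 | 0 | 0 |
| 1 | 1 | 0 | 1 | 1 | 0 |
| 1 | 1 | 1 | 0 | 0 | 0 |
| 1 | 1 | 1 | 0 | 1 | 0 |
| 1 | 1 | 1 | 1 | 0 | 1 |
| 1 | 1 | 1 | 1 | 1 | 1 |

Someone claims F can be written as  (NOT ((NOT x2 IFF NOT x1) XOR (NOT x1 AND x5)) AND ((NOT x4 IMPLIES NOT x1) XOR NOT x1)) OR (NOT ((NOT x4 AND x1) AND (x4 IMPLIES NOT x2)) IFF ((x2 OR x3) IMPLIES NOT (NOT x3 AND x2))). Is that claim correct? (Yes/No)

Yes

Test each input against both F and the formula:
  x1=0, x2=0, x3=0, x4=0, x5=0: formula gives 1, F = 1 ✓
  x1=0, x2=0, x3=0, x4=0, x5=1: formula gives 1, F = 1 ✓
  x1=0, x2=0, x3=0, x4=1, x5=0: formula gives 1, F = 1 ✓
  x1=0, x2=0, x3=0, x4=1, x5=1: formula gives 1, F = 1 ✓
  … (the remaining 28 rows also agree.)
All 32 rows match — the expression computes F exactly.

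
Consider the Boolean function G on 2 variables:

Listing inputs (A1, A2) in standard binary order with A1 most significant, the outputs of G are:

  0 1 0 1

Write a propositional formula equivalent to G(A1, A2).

G(A1, A2) = (not A1 and A2) or (A1 and A2)

The 1-rows are (0,1), (1,1). Each contributes one minterm — ¬A1·A2; A1·A2 — and their disjunction is a sum-of-products form of G.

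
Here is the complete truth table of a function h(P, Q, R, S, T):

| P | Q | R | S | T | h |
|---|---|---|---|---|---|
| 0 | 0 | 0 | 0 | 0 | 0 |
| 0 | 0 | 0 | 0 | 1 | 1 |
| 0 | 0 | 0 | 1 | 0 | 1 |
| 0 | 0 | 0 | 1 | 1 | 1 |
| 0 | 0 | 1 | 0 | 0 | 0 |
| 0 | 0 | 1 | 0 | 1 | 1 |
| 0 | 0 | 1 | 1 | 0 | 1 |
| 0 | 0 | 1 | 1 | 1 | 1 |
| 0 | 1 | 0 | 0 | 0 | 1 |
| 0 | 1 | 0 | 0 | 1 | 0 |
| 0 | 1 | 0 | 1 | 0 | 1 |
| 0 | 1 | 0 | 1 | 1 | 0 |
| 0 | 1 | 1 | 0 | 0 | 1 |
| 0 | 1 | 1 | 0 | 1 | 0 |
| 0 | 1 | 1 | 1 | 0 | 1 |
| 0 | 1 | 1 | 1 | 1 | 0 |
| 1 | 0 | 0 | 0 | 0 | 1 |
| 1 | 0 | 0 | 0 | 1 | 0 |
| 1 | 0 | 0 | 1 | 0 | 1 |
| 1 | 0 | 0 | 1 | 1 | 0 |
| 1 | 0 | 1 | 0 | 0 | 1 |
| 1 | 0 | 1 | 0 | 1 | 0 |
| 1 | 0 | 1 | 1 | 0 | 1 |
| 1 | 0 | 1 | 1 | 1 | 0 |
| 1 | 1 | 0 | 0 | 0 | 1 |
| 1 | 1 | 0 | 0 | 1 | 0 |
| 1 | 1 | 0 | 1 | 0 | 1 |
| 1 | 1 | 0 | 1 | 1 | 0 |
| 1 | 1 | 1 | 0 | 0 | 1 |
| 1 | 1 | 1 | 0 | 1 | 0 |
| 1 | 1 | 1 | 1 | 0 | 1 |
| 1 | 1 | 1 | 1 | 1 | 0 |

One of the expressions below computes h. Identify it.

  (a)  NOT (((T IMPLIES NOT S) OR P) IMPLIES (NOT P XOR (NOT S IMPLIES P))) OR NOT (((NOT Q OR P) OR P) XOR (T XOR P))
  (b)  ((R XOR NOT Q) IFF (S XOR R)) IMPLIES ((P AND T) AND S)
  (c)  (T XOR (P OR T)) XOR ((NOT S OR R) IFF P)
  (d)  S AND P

a

(b): at (0,0,0,0,0) it gives 1, but h = 0 — eliminated.
(c): at (0,0,0,0,1) it gives 0, but h = 1 — eliminated.
(d): at (0,0,0,0,1) it gives 0, but h = 1 — eliminated.
That leaves (a). Evaluating it on every row reproduces the table of h exactly.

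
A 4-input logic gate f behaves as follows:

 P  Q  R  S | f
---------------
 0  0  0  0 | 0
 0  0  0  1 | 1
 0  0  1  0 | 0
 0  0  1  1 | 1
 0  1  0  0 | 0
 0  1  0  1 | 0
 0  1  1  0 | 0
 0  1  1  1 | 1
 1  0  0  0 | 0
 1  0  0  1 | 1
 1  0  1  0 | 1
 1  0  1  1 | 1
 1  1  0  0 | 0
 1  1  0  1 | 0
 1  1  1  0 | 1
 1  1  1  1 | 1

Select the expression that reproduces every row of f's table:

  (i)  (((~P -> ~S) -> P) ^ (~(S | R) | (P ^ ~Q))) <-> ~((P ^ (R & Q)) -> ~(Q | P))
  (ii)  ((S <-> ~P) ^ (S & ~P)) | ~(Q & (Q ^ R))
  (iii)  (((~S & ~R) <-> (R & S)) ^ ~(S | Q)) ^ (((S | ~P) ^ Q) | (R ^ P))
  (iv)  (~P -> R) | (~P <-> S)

(ii) disagrees with f on (0,0,0,0) (formula → 1, table → 0); rule it out.
(iii) disagrees with f on (0,0,0,1) (formula → 0, table → 1); rule it out.
(iv) disagrees with f on (0,0,1,0) (formula → 1, table → 0); rule it out.
That leaves (i). Evaluating it on every row reproduces the table of f exactly.

i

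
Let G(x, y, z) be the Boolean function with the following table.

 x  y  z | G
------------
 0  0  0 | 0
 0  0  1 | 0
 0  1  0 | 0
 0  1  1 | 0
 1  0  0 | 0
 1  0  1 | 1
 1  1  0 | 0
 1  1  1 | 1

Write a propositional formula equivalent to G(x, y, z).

Collect the rows where G=1 — (1,0,1), (1,1,1) — and write one minterm per row: x·¬y·z, x·y·z. Their union (logical OR) reproduces the table exactly.

G(x, y, z) = ((x & ~y) & z) | ((x & y) & z)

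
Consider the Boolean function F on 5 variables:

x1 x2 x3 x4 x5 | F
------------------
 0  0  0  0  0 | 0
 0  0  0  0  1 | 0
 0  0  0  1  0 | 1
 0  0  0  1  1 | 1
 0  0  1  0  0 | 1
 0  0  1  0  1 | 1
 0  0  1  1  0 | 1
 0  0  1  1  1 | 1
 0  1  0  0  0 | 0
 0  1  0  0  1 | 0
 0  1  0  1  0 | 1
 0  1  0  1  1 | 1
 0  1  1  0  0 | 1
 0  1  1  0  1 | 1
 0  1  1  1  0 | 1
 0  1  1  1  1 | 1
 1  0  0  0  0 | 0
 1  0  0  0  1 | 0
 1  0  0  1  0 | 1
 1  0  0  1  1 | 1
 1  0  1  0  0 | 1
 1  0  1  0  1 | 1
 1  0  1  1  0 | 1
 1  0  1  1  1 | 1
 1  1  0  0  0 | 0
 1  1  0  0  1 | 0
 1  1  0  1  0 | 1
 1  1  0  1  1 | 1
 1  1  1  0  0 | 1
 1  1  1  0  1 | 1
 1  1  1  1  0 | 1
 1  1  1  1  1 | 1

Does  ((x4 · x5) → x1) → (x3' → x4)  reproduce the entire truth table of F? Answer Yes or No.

Yes

Evaluate ((x4 · x5) → x1) → (x3' → x4) on each row and compare to F:
  x1=0, x2=0, x3=0, x4=0, x5=0: formula gives 0, F = 0 ✓
  x1=0, x2=0, x3=0, x4=0, x5=1: formula gives 0, F = 0 ✓
  x1=0, x2=0, x3=0, x4=1, x5=0: formula gives 1, F = 1 ✓
  x1=0, x2=0, x3=0, x4=1, x5=1: formula gives 1, F = 1 ✓
  …and likewise for the remaining 28 rows.
Every row agrees, so the formula is equivalent.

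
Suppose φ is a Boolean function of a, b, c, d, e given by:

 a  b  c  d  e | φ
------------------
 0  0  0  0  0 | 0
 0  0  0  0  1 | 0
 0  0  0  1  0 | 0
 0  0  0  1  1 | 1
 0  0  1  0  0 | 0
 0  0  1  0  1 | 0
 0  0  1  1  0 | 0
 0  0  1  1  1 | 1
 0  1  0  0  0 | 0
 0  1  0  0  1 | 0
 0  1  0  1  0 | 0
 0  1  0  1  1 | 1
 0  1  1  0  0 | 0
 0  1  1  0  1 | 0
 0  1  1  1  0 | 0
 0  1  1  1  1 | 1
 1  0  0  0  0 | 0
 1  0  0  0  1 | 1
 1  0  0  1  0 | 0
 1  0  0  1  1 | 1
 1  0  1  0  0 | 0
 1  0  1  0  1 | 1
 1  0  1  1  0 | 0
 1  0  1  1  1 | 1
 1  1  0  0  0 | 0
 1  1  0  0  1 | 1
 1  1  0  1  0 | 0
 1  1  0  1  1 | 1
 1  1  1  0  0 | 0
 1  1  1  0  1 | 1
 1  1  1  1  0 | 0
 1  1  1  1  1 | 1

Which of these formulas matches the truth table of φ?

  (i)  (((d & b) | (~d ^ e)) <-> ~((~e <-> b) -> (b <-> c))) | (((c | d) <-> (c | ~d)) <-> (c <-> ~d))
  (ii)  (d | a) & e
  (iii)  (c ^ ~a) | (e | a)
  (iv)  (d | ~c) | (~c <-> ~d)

ii

(i): at (0,0,0,0,0) it gives 1, but φ = 0 — eliminated.
(iii): at (0,0,0,0,0) it gives 1, but φ = 0 — eliminated.
(iv): at (0,0,0,0,0) it gives 1, but φ = 0 — eliminated.
Only (ii) survives; checking it on all 32 rows confirms it matches φ.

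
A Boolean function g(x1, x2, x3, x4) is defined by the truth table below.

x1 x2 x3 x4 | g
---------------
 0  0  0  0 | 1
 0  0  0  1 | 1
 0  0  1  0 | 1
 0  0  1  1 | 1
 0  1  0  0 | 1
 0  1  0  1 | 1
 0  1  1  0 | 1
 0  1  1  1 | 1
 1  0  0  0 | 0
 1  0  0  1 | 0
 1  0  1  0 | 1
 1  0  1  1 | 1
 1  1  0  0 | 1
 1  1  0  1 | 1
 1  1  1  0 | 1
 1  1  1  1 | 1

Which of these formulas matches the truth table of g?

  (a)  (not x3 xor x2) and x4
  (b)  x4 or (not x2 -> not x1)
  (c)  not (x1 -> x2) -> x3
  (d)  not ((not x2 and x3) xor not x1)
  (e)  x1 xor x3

c

(a) disagrees with g on (0,0,0,0) (formula → 0, table → 1); rule it out.
(b) disagrees with g on (1,0,0,1) (formula → 1, table → 0); rule it out.
(d) disagrees with g on (0,0,0,0) (formula → 0, table → 1); rule it out.
(e) disagrees with g on (0,0,0,0) (formula → 0, table → 1); rule it out.
Only (c) survives; checking it on all 16 rows confirms it matches g.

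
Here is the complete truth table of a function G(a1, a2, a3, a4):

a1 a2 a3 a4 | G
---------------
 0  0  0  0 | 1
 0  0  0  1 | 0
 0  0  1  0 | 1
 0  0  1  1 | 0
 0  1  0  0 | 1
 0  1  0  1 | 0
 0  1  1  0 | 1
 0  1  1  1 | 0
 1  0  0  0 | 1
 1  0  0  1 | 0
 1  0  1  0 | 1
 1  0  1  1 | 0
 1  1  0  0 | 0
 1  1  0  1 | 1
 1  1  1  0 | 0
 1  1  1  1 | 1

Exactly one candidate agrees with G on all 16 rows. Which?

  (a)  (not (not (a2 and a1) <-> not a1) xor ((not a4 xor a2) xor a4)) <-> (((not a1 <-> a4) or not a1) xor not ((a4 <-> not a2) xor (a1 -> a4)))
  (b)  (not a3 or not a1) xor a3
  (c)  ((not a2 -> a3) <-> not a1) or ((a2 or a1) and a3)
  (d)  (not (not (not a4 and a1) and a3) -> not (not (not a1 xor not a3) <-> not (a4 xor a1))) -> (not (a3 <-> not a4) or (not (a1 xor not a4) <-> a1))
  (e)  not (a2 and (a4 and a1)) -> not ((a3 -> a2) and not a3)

a

(b): at (0,0,0,1) it gives 1, but G = 0 — eliminated.
(c): at (0,0,0,0) it gives 0, but G = 1 — eliminated.
(d): at (0,0,1,1) it gives 1, but G = 0 — eliminated.
(e): at (0,0,0,0) it gives 0, but G = 1 — eliminated.
That leaves (a). Evaluating it on every row reproduces the table of G exactly.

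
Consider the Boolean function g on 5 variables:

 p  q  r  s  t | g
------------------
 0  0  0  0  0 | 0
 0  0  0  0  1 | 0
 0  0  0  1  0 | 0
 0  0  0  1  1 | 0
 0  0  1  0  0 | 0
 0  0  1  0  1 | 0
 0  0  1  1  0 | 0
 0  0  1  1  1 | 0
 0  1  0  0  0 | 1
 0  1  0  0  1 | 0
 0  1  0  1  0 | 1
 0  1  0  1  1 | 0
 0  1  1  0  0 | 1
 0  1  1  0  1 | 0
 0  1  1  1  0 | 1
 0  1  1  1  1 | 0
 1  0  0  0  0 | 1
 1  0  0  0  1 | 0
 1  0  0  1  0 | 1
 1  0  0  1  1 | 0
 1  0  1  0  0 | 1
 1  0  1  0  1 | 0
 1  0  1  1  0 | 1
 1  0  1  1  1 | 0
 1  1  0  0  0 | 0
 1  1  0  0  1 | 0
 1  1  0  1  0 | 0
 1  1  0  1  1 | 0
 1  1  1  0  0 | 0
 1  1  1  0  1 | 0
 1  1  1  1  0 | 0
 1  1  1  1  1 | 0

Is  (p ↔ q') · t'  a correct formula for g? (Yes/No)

Yes

Test each input against both g and the formula:
  p=0, q=0, r=0, s=0, t=0: formula gives 0, g = 0 ✓
  p=0, q=0, r=0, s=0, t=1: formula gives 0, g = 0 ✓
  p=0, q=0, r=0, s=1, t=0: formula gives 0, g = 0 ✓
  p=0, q=0, r=0, s=1, t=1: formula gives 0, g = 0 ✓
  …and likewise for the remaining 28 rows.
Every row agrees, so the formula is equivalent.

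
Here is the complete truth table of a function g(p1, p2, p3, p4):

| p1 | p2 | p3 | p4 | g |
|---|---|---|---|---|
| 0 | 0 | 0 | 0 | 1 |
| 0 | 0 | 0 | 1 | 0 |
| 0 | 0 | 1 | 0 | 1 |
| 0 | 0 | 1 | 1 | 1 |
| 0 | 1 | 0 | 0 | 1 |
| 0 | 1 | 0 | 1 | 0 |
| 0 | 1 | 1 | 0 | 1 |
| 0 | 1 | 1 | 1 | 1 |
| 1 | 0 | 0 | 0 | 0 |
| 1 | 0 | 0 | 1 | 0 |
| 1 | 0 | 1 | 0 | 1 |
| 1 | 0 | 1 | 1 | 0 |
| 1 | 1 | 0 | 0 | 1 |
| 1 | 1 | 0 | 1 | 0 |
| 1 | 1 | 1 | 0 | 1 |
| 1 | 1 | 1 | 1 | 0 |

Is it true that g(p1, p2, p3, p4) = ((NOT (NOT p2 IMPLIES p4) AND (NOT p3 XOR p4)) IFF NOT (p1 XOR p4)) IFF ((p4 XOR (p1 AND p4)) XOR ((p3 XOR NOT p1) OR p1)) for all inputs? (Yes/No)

No

Test each input against both g and the formula:
  p1=0, p2=0, p3=0, p4=0: formula gives 1, g = 1 ✓
  p1=0, p2=0, p3=0, p4=1: formula gives 0, g = 0 ✓
  p1=0, p2=0, p3=1, p4=0: formula gives 1, g = 1 ✓
  p1=0, p2=0, p3=1, p4=1: formula gives 1, g = 1 ✓
  p1=0, p2=1, p3=0, p4=0: formula gives 0, but g = 1 ✗
Row (0,1,0,0) is a counterexample, so the formula is not equivalent to g.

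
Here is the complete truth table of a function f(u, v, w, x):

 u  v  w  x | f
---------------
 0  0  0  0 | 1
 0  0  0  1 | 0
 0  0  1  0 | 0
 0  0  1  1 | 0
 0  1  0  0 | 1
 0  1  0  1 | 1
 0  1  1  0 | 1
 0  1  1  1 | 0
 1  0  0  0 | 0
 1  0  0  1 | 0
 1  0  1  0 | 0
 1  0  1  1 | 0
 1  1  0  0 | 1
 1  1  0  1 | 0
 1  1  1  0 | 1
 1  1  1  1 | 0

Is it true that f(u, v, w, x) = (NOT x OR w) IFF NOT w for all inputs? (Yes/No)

No

Evaluate (NOT x OR w) IFF NOT w on each row and compare to f:
  u=0, v=0, w=0, x=0: formula gives 1, f = 1 ✓
  u=0, v=0, w=0, x=1: formula gives 0, f = 0 ✓
  u=0, v=0, w=1, x=0: formula gives 0, f = 0 ✓
  u=0, v=0, w=1, x=1: formula gives 0, f = 0 ✓
  …
  u=0, v=1, w=0, x=1: formula gives 0, but f = 1 ✗
Row (0,1,0,1) is a counterexample, so the formula is not equivalent to f.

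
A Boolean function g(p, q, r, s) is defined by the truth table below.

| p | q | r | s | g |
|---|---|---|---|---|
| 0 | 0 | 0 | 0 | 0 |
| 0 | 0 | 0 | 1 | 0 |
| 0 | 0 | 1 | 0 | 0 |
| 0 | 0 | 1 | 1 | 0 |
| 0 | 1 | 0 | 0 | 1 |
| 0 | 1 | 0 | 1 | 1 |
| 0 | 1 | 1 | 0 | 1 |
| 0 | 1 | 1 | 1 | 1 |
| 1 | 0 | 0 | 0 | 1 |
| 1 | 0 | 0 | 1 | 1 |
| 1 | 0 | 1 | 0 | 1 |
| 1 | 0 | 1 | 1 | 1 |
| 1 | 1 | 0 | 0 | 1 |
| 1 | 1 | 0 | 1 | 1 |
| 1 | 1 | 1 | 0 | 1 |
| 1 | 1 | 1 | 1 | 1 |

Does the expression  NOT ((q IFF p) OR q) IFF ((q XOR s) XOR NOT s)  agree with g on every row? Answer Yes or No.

Check the formula against g row by row:
  p=0, q=0, r=0, s=0: formula gives 0, g = 0 ✓
  p=0, q=0, r=0, s=1: formula gives 0, g = 0 ✓
  p=0, q=0, r=1, s=0: formula gives 0, g = 0 ✓
  p=0, q=0, r=1, s=1: formula gives 0, g = 0 ✓
  … (the remaining 12 rows also agree.)
Every row agrees, so the formula is equivalent.

Yes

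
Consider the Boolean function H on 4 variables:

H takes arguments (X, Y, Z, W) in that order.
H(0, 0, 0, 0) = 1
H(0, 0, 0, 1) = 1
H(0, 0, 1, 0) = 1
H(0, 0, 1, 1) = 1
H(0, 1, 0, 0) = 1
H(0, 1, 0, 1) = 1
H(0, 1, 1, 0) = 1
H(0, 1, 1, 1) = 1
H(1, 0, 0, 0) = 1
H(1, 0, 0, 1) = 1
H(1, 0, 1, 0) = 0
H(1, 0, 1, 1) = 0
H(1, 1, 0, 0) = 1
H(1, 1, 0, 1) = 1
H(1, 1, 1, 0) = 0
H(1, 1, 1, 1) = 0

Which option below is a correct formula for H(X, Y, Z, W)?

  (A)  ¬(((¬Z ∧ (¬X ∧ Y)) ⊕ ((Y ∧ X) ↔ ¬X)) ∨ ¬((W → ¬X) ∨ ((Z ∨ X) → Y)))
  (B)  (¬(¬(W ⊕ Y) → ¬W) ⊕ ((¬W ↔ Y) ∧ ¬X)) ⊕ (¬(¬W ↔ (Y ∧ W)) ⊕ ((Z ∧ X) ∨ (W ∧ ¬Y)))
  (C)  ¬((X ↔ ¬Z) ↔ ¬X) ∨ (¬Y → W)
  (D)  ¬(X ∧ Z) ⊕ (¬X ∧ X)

(A) fails at (0,1,0,0): the formula yields 0, H is 1.
(B) fails at (0,0,0,1): the formula yields 0, H is 1.
(C) fails at (0,0,1,0): the formula yields 0, H is 1.
Only (D) survives; checking it on all 16 rows confirms it matches H.

D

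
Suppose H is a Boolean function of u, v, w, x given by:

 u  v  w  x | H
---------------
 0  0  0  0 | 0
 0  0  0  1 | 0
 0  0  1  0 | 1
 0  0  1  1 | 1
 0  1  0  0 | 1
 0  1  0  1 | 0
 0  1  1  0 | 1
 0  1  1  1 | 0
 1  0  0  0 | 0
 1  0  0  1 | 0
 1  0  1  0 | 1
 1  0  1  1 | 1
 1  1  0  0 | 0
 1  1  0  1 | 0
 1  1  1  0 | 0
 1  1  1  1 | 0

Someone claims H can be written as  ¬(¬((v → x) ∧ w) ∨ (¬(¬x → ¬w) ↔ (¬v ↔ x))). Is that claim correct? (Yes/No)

Test each input against both H and the formula:
  u=0, v=0, w=0, x=0: formula gives 0, H = 0 ✓
  u=0, v=0, w=0, x=1: formula gives 0, H = 0 ✓
  u=0, v=0, w=1, x=0: formula gives 1, H = 1 ✓
  u=0, v=0, w=1, x=1: formula gives 1, H = 1 ✓
  u=0, v=1, w=0, x=0: formula gives 0, but H = 1 ✗
A single disagreement suffices: at (0,1,0,0) they differ, so the formula does not compute H.

No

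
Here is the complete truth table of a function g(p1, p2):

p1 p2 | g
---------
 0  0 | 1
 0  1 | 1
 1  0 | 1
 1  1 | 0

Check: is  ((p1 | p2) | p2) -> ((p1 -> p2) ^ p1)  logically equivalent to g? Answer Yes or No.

Yes

Check the formula against g row by row:
  p1=0, p2=0: formula gives 1, g = 1 ✓
  p1=0, p2=1: formula gives 1, g = 1 ✓
  p1=1, p2=0: formula gives 1, g = 1 ✓
  p1=1, p2=1: formula gives 0, g = 0 ✓
Every row agrees, so the formula is equivalent.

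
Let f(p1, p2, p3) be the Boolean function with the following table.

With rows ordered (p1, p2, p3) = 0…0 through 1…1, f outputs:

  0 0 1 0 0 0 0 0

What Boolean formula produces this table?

f is 1 on exactly one input, (0,1,0), whose minterm is ¬p1·p2·¬p3. So f is just that conjunction.

f(p1, p2, p3) = (p1' · p2) · p3'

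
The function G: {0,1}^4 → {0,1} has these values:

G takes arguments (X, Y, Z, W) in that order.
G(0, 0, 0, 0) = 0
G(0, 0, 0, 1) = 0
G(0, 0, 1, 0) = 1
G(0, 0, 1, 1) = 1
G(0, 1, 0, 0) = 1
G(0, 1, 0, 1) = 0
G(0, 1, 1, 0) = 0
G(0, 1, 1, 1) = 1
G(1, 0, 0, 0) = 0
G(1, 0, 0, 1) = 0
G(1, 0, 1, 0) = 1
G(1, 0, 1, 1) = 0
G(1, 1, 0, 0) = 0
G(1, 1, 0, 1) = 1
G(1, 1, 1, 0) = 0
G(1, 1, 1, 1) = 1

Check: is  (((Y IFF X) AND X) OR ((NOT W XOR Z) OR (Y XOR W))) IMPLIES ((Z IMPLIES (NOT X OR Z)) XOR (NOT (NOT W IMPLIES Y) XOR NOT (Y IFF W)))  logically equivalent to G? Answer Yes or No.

No

Test each input against both G and the formula:
  X=0, Y=0, Z=0, W=0: formula gives 0, G = 0 ✓
  X=0, Y=0, Z=0, W=1: formula gives 0, G = 0 ✓
  X=0, Y=0, Z=1, W=0: formula gives 1, G = 1 ✓
  X=0, Y=0, Z=1, W=1: formula gives 0, but G = 1 ✗
A single disagreement suffices: at (0,0,1,1) they differ, so the formula does not compute G.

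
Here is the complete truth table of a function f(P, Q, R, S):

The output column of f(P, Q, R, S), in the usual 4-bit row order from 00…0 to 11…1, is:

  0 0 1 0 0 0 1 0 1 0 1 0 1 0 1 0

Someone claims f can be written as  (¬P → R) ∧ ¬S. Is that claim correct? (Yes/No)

Evaluate (¬P → R) ∧ ¬S on each row and compare to f:
  P=0, Q=0, R=0, S=0: formula gives 0, f = 0 ✓
  P=0, Q=0, R=0, S=1: formula gives 0, f = 0 ✓
  P=0, Q=0, R=1, S=0: formula gives 1, f = 1 ✓
  P=0, Q=0, R=1, S=1: formula gives 0, f = 0 ✓
  …and likewise for the remaining 12 rows.
No disagreement on any input; they are logically equivalent.

Yes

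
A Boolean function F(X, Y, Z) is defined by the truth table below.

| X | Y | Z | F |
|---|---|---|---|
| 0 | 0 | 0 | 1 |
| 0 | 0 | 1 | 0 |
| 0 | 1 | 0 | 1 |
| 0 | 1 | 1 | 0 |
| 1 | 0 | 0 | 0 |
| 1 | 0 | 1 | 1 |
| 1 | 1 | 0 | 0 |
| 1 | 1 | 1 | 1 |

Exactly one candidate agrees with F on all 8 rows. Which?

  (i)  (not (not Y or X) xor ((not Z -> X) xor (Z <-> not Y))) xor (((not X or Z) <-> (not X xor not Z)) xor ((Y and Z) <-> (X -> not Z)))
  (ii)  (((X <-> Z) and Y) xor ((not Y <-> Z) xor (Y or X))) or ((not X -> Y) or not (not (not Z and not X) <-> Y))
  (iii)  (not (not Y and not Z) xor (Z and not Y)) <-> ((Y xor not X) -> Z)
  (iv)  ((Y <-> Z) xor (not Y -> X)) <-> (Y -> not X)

(i) disagrees with F on (0,0,0) (formula → 0, table → 1); rule it out.
(ii) disagrees with F on (0,0,0) (formula → 0, table → 1); rule it out.
(iii) disagrees with F on (0,1,1) (formula → 1, table → 0); rule it out.
Only (iv) survives; checking it on all 8 rows confirms it matches F.

iv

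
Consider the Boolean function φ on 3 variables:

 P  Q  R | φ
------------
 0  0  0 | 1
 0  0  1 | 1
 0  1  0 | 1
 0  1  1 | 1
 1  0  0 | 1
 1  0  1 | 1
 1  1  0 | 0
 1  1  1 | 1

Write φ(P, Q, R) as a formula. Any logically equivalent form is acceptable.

φ is 0 on exactly one input, (1,1,0), whose minterm is P·Q·¬R. So φ is the negation of that single conjunction.

φ(P, Q, R) = ~((P & Q) & ~R)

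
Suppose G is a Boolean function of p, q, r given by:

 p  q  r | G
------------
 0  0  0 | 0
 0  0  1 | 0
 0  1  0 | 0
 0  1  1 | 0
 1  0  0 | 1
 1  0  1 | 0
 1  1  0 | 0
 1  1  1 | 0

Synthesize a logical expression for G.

G(p, q, r) = (p · q') · r'

G is 1 on exactly one input, (1,0,0), whose minterm is p·¬q·¬r. So G is just that conjunction.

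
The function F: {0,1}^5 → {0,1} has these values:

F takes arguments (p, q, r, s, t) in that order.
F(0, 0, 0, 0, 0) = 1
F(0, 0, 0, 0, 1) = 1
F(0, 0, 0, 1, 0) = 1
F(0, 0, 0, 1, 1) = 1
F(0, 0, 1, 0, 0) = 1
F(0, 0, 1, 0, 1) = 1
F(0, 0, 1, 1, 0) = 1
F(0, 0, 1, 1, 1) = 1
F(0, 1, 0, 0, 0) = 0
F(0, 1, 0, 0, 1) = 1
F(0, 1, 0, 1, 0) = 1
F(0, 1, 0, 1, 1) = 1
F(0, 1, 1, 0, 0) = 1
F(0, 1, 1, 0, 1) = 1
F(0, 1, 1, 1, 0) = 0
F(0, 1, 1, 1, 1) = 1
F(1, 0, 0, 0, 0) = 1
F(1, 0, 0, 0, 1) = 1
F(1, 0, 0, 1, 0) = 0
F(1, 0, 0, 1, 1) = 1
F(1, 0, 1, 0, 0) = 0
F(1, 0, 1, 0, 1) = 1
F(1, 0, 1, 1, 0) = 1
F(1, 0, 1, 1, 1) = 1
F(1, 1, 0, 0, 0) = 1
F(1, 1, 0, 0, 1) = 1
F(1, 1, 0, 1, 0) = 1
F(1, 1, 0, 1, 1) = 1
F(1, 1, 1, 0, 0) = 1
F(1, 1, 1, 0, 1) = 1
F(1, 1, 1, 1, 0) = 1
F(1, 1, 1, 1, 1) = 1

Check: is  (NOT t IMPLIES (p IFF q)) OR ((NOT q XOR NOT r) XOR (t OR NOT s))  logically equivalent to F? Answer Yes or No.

Yes

Check the formula against F row by row:
  p=0, q=0, r=0, s=0, t=0: formula gives 1, F = 1 ✓
  p=0, q=0, r=0, s=0, t=1: formula gives 1, F = 1 ✓
  p=0, q=0, r=0, s=1, t=0: formula gives 1, F = 1 ✓
  p=0, q=0, r=0, s=1, t=1: formula gives 1, F = 1 ✓
  …and likewise for the remaining 28 rows.
No disagreement on any input; they are logically equivalent.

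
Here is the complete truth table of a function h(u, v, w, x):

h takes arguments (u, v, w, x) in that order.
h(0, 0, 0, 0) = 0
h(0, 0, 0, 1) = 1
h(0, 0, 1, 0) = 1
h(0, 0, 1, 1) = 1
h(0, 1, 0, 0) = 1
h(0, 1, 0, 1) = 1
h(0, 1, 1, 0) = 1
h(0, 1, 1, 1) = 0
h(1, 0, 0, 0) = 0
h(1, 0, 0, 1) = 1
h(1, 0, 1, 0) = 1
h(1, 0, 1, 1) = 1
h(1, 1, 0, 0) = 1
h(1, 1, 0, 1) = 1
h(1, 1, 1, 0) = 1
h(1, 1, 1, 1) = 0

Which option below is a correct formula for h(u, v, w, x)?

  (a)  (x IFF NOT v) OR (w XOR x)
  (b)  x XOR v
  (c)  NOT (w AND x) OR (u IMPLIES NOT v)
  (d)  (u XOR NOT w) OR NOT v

a

(b) disagrees with h on (0,0,1,0) (formula → 0, table → 1); rule it out.
(c) disagrees with h on (0,0,0,0) (formula → 1, table → 0); rule it out.
(d) disagrees with h on (0,0,0,0) (formula → 1, table → 0); rule it out.
That leaves (a). Evaluating it on every row reproduces the table of h exactly.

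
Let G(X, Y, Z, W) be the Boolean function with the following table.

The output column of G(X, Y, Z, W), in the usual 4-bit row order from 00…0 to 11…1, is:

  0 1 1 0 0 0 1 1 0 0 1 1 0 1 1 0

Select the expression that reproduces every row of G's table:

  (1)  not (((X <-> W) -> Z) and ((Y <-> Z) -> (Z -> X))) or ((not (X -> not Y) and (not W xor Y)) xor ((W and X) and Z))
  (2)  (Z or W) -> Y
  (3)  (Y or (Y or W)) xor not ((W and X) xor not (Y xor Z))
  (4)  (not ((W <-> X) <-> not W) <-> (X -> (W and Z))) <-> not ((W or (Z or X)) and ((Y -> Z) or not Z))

(1) fails at (0,0,0,0): the formula yields 1, G is 0.
(2) fails at (0,0,0,0): the formula yields 1, G is 0.
(4) fails at (0,0,1,1): the formula yields 1, G is 0.
That leaves (3). Evaluating it on every row reproduces the table of G exactly.

3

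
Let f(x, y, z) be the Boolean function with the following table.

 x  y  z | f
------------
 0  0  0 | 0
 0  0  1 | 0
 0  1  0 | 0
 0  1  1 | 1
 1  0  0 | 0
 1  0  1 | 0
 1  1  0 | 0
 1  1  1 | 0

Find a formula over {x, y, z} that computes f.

f is 1 on exactly one input, (0,1,1), whose minterm is ¬x·y·z. So f is just that conjunction.

f(x, y, z) = (¬x ∧ y) ∧ z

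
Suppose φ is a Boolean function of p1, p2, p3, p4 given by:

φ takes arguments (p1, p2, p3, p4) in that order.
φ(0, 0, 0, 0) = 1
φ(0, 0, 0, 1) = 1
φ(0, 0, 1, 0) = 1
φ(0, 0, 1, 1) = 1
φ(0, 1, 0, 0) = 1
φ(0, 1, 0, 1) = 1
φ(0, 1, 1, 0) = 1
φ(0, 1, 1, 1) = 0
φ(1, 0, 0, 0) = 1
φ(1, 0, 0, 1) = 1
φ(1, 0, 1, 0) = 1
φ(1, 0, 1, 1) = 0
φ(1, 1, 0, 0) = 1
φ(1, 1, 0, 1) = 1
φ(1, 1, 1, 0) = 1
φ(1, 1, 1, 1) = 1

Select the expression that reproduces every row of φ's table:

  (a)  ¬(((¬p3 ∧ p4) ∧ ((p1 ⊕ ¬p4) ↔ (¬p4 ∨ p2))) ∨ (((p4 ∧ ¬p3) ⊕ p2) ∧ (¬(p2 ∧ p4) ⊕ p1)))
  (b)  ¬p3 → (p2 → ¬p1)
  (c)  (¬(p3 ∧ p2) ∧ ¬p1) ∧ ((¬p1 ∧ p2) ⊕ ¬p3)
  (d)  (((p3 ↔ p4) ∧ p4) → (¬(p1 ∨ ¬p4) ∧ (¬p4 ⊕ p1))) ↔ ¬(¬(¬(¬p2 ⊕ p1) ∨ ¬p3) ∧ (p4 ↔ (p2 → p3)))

d

(a): at (0,0,0,1) it gives 0, but φ = 1 — eliminated.
(b): at (0,1,1,1) it gives 1, but φ = 0 — eliminated.
(c): at (0,0,1,0) it gives 0, but φ = 1 — eliminated.
That leaves (d). Evaluating it on every row reproduces the table of φ exactly.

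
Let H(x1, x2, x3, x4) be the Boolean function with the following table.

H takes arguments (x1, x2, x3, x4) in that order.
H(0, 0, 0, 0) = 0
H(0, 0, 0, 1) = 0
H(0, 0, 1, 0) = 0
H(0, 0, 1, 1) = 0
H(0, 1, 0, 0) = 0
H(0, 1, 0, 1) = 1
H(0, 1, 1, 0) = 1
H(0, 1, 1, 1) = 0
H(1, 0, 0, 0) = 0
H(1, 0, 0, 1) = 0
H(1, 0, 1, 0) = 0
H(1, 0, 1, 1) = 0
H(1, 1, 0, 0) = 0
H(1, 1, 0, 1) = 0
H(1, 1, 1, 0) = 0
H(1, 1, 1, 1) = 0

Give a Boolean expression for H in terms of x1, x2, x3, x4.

Collect the rows where H=1 — (0,1,0,1), (0,1,1,0) — and write one minterm per row: ¬x1·x2·¬x3·x4, ¬x1·x2·x3·¬x4. Their union (logical OR) reproduces the table exactly.

H(x1, x2, x3, x4) = (((~x1 & x2) & ~x3) & x4) | (((~x1 & x2) & x3) & ~x4)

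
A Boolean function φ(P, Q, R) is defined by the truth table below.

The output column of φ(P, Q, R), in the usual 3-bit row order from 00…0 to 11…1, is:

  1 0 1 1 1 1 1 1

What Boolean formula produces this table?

φ(P, Q, R) = ((P' · Q') · R)'

Only row (0,0,1) gives 0. So φ is 1 everywhere except there — the complement of the minterm ¬P·¬Q·R.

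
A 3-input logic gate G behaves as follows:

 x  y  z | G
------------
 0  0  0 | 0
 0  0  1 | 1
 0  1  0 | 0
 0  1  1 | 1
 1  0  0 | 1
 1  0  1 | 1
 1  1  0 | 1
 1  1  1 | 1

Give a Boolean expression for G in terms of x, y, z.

There are just 2 zero rows: (0,0,0), (0,1,0). Their minterms are ¬x·¬y·¬z, ¬x·y·¬z; the OR of those covers precisely the 0-outputs, and negating it yields G.

G(x, y, z) = not (((not x and not y) and not z) or ((not x and y) and not z))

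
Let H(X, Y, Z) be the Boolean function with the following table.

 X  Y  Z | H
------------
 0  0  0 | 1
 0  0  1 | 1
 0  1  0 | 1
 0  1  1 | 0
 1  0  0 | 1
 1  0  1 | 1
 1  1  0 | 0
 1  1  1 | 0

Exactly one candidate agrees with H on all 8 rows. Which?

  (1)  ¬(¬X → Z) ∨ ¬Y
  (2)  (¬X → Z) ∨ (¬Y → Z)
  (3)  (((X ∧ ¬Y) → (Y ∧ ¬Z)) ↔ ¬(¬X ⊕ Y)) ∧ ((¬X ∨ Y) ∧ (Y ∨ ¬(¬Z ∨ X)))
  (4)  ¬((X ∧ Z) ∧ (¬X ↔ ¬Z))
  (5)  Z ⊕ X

1

(2) fails at (0,0,0): the formula yields 0, H is 1.
(3) fails at (0,0,0): the formula yields 0, H is 1.
(4) fails at (0,1,1): the formula yields 1, H is 0.
(5) fails at (0,0,0): the formula yields 0, H is 1.
That leaves (1). Evaluating it on every row reproduces the table of H exactly.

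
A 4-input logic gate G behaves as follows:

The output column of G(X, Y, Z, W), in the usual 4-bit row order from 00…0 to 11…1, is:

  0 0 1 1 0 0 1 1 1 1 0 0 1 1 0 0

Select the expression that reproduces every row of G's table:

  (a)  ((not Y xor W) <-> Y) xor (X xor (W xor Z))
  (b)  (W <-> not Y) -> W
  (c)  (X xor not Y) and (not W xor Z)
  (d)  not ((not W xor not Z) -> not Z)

(b) disagrees with G on (0,0,0,0) (formula → 1, table → 0); rule it out.
(c) disagrees with G on (0,0,0,0) (formula → 1, table → 0); rule it out.
(d) disagrees with G on (0,0,1,1) (formula → 0, table → 1); rule it out.
(a) is the remaining candidate, and it agrees with G on all 16 inputs.

a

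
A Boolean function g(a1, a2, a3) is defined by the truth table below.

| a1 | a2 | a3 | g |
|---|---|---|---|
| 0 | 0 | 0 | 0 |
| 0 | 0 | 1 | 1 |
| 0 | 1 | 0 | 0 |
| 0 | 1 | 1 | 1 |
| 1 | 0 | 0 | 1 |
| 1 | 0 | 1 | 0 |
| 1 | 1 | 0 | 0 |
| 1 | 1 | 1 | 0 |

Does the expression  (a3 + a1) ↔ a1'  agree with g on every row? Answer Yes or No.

No

Evaluate (a3 + a1) ↔ a1' on each row and compare to g:
  a1=0, a2=0, a3=0: formula gives 0, g = 0 ✓
  a1=0, a2=0, a3=1: formula gives 1, g = 1 ✓
  a1=0, a2=1, a3=0: formula gives 0, g = 0 ✓
  a1=0, a2=1, a3=1: formula gives 1, g = 1 ✓
  a1=1, a2=0, a3=0: formula gives 0, but g = 1 ✗
Row (1,0,0) is a counterexample, so the formula is not equivalent to g.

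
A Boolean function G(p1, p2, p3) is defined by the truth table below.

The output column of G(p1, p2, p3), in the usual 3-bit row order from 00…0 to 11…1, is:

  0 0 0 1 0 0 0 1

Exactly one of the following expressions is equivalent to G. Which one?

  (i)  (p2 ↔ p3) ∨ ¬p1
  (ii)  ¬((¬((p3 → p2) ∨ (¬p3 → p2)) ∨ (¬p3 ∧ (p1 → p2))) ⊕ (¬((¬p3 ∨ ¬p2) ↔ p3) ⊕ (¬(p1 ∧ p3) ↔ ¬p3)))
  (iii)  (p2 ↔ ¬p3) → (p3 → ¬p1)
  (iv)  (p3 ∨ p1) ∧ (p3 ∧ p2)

iv

(i) disagrees with G on (0,0,0) (formula → 1, table → 0); rule it out.
(ii) disagrees with G on (0,0,1) (formula → 1, table → 0); rule it out.
(iii) disagrees with G on (0,0,0) (formula → 1, table → 0); rule it out.
(iv) is the remaining candidate, and it agrees with G on all 8 inputs.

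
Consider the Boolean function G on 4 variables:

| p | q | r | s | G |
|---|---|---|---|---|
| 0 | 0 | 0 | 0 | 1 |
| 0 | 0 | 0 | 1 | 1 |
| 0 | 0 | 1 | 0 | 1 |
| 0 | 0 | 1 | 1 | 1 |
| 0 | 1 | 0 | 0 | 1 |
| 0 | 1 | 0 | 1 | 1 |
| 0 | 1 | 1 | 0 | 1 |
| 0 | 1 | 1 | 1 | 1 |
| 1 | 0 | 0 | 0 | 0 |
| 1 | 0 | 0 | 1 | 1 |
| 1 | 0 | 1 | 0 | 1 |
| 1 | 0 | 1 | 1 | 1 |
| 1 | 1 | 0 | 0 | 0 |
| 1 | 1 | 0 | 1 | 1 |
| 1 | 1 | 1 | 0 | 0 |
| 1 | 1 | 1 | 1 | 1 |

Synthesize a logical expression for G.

The 0-rows are (1,0,0,0), (1,1,0,0), (1,1,1,0). Take each as a conjunction (p·¬q·¬r·¬s, p·q·¬r·¬s, p·q·r·¬s), form their disjunction, and complement — that gives a formula that is 1 everywhere G is.

G(p, q, r, s) = (((((p · q') · r') · s') + (((p · q) · r') · s')) + (((p · q) · r) · s'))'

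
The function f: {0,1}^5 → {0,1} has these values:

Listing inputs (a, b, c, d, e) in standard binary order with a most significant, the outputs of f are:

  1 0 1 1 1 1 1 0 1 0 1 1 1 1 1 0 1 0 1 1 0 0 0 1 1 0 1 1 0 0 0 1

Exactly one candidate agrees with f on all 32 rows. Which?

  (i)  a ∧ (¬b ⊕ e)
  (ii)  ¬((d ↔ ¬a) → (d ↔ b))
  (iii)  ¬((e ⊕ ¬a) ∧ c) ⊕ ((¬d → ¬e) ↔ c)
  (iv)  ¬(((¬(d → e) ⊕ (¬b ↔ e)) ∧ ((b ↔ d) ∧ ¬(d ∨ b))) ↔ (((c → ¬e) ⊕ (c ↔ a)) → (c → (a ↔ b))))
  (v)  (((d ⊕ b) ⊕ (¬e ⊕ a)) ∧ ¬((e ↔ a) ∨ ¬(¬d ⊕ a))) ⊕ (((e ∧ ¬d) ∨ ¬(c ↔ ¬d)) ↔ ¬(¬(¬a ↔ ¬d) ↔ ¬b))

iii

(i) disagrees with f on (0,0,0,0,0) (formula → 0, table → 1); rule it out.
(ii) disagrees with f on (0,0,0,0,0) (formula → 0, table → 1); rule it out.
(iv) disagrees with f on (0,0,1,0,1) (formula → 0, table → 1); rule it out.
(v) disagrees with f on (0,0,0,0,1) (formula → 1, table → 0); rule it out.
That leaves (iii). Evaluating it on every row reproduces the table of f exactly.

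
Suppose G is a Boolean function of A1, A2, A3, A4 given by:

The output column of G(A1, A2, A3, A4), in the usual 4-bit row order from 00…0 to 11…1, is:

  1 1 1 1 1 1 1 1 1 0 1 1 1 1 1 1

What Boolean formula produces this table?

G(A1, A2, A3, A4) = ¬(((A1 ∧ ¬A2) ∧ ¬A3) ∧ A4)

Only row (1,0,0,1) gives 0. So G is 1 everywhere except there — the complement of the minterm A1·¬A2·¬A3·A4.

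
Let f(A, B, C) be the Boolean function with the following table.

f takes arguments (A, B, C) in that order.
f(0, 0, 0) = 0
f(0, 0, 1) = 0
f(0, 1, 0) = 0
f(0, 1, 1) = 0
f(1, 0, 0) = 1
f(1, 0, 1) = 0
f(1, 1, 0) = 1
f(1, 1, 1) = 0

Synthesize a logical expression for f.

f(A, B, C) = ((A & ~B) & ~C) | ((A & B) & ~C)

f=1 on 2 inputs: (1,0,0), (1,1,0). Reading each as a conjunction of literals (A·¬B·¬C, A·B·¬C) and taking the OR gives the canonical DNF.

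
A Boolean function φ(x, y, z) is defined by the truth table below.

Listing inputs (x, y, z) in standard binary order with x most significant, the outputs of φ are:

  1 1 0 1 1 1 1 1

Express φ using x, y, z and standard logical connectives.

Only row (0,1,0) gives 0. So φ is 1 everywhere except there — the complement of the minterm ¬x·y·¬z.

φ(x, y, z) = ¬((¬x ∧ y) ∧ ¬z)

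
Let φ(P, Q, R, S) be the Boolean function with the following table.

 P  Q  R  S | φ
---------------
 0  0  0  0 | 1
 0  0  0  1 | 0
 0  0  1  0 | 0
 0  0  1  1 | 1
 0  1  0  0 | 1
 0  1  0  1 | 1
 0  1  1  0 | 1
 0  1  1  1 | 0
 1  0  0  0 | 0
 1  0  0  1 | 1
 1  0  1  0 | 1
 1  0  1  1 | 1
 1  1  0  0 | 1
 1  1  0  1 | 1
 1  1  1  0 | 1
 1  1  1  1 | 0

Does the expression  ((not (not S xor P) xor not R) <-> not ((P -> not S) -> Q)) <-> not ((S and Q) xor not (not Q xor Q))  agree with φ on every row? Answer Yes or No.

No

Evaluate ((not (not S xor P) xor not R) <-> not ((P -> not S) -> Q)) <-> not ((S and Q) xor not (not Q xor Q)) on each row and compare to φ:
  P=0, Q=0, R=0, S=0: formula gives 1, φ = 1 ✓
  P=0, Q=0, R=0, S=1: formula gives 0, φ = 0 ✓
  P=0, Q=0, R=1, S=0: formula gives 0, φ = 0 ✓
  P=0, Q=0, R=1, S=1: formula gives 1, φ = 1 ✓
  P=0, Q=1, R=0, S=0: formula gives 0, but φ = 1 ✗
Row (0,1,0,0) is a counterexample, so the formula is not equivalent to φ.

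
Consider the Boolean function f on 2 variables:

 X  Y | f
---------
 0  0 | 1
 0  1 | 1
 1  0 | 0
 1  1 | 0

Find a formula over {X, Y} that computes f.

f(X, Y) = (X' · Y') + (X' · Y)

Collect the rows where f=1 — (0,0), (0,1) — and write one minterm per row: ¬X·¬Y, ¬X·Y. Their union (logical OR) reproduces the table exactly.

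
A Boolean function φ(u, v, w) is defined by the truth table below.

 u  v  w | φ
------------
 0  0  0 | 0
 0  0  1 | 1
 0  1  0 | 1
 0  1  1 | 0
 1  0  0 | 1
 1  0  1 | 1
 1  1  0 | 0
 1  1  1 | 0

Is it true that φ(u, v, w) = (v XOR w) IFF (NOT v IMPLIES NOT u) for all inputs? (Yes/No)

Test each input against both φ and the formula:
  u=0, v=0, w=0: formula gives 0, φ = 0 ✓
  u=0, v=0, w=1: formula gives 1, φ = 1 ✓
  u=0, v=1, w=0: formula gives 1, φ = 1 ✓
  u=0, v=1, w=1: formula gives 0, φ = 0 ✓
  u=1, v=0, w=0: formula gives 1, φ = 1 ✓
  u=1, v=0, w=1: formula gives 0, but φ = 1 ✗
Since they disagree at (1,0,1), the expression is not a correct formula for φ.

No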